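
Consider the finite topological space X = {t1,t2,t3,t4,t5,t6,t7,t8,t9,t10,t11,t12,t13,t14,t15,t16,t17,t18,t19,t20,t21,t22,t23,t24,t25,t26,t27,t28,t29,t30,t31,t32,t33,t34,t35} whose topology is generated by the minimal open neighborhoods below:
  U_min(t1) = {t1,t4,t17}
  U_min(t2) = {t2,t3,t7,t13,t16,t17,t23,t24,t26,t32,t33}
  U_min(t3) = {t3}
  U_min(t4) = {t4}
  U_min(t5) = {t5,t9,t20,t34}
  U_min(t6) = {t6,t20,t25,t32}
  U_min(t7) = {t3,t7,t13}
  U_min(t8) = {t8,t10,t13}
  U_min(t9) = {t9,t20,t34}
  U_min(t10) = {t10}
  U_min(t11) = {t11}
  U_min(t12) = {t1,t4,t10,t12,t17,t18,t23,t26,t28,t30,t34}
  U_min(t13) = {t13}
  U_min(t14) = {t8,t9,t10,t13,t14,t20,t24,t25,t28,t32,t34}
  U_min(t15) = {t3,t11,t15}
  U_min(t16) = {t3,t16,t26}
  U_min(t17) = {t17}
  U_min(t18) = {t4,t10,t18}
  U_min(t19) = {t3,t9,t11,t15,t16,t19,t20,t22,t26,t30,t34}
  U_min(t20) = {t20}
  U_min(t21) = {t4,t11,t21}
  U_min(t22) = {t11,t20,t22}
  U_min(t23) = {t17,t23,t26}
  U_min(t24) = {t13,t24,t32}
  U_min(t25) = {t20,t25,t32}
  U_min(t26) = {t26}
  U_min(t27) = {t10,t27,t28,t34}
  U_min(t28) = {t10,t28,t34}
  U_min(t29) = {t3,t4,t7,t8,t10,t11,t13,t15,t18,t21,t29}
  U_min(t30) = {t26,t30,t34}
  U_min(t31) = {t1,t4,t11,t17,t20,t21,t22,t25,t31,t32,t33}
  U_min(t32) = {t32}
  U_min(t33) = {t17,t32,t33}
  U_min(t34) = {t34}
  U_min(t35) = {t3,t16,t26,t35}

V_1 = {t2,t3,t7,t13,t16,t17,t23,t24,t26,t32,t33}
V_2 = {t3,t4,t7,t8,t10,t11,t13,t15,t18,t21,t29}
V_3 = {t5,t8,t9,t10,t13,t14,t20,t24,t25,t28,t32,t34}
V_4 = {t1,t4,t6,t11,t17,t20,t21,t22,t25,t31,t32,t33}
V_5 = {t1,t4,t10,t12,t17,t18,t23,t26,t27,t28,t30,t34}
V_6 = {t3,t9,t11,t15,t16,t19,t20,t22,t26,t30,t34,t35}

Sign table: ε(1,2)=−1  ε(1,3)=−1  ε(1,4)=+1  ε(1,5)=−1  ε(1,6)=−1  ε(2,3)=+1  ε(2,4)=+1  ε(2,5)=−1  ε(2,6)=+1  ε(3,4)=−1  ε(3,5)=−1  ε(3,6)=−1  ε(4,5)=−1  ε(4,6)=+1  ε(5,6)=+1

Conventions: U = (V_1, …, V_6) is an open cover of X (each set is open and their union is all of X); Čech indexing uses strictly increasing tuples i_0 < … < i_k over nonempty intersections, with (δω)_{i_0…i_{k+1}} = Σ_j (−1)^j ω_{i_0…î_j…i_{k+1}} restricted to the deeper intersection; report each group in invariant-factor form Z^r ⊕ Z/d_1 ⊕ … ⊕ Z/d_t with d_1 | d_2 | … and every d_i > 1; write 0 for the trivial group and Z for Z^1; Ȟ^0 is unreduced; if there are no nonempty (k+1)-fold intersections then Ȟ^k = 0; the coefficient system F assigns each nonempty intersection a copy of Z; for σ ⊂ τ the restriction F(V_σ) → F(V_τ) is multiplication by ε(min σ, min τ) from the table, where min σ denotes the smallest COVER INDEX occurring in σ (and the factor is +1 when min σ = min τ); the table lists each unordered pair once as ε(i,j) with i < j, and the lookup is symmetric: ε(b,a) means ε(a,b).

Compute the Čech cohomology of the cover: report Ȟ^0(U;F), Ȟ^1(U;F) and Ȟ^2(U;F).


Ȟ^0 = 0, Ȟ^1 = Z/2, Ȟ^2 = Z

nonempty intersections:
  V12={t3,t7,t13} V13={t13,t24,t32} V14={t17,t32,t33} V15={t17,t23,t26} V16={t3,t16,t26} V23={t8,t10,t13} V24={t4,t11,t21} V25={t4,t10,t18} V26={t3,t11,t15} V34={t20,t25,t32} V35={t10,t28,t34} V36={t9,t20,t34} V45={t1,t4,t17} V46={t11,t20,t22} V56={t26,t30,t34}
  V123={t13} V126={t3} V134={t32} V145={t17} V156={t26} V235={t10} V245={t4} V246={t11} V346={t20} V356={t34}
C dims 6,15,10; δ0: rk 6, SNF 1^5·2; δ1: rk 9, SNF 1^9
Ȟ^0: (6−6)−0=0 ⇒ 0
Ȟ^1: (15−9)−6=0 plus torsion [2] ⇒ Z/2
Ȟ^2: (10−0)−9=1 ⇒ Z


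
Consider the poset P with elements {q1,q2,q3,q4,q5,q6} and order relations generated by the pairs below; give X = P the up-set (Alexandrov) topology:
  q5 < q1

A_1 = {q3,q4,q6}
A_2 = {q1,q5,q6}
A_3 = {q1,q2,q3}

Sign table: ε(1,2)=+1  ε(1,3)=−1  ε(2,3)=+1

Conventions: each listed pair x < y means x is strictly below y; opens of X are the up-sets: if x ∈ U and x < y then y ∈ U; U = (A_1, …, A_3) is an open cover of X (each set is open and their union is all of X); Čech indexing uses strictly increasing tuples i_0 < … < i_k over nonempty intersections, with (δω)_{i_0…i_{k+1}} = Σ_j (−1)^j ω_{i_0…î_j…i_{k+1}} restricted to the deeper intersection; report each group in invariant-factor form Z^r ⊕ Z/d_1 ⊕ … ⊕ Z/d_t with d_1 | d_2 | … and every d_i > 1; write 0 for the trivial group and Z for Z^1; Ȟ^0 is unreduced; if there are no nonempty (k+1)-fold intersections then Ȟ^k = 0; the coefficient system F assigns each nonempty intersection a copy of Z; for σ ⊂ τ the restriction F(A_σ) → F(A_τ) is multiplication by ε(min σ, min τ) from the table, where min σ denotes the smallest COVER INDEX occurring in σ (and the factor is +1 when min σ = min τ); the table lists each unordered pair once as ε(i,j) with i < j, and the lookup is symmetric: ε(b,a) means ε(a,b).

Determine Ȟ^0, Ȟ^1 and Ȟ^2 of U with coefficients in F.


nerve of the cover:
  A12={q6} A13={q3} A23={q1}
C dims 3,3; δ0: rk 3, SNF 1^2·2
Ȟ^0 = (3 − 3) − 0 = 0, so Ȟ^0 ≅ 0
Ȟ^1 = (3 − 0) − 3 = 0 plus torsion [2], so Ȟ^1 ≅ Z/2
Ȟ^2 = (0 − 0) − 0 = 0, so Ȟ^2 ≅ 0

Ȟ^0 = 0, Ȟ^1 = Z/2, Ȟ^2 = 0


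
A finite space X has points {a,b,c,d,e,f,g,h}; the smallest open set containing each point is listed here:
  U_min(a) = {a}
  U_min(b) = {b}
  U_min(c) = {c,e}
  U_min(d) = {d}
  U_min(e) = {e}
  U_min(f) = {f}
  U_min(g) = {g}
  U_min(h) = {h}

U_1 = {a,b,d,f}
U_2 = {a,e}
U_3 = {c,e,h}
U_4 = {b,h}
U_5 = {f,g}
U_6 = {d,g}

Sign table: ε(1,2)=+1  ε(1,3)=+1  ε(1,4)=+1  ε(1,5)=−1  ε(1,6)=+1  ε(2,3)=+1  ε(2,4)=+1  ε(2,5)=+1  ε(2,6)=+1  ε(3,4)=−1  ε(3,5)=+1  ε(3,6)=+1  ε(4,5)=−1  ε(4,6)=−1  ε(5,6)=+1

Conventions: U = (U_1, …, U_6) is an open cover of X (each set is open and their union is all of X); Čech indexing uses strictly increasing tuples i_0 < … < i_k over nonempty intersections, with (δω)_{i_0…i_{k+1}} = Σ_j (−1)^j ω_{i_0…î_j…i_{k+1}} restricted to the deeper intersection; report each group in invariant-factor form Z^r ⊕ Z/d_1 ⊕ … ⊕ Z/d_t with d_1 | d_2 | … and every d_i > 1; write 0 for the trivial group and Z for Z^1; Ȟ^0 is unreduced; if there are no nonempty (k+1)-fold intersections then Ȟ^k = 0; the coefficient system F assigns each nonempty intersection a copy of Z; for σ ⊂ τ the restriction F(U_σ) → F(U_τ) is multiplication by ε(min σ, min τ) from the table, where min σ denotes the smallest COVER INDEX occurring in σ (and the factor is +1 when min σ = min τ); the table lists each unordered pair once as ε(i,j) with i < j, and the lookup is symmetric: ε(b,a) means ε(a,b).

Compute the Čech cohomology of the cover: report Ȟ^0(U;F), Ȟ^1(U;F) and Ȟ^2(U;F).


nonempty overlaps:
  U12={a} U14={b} U15={f} U16={d} U23={e} U34={h} U56={g}
C dims 6,7; δ0: rk 6, SNF 1^5·2
degree 0: 6−6−0 = 0 → Ȟ^0 ≅ 0
degree 1: 7−0−6 = 1 plus torsion [2] → Ȟ^1 ≅ Z ⊕ Z/2
degree 2: 0−0−0 = 0 → Ȟ^2 ≅ 0

Ȟ^0(U;F) ≅ 0,  Ȟ^1(U;F) ≅ Z ⊕ Z/2,  Ȟ^2(U;F) ≅ 0


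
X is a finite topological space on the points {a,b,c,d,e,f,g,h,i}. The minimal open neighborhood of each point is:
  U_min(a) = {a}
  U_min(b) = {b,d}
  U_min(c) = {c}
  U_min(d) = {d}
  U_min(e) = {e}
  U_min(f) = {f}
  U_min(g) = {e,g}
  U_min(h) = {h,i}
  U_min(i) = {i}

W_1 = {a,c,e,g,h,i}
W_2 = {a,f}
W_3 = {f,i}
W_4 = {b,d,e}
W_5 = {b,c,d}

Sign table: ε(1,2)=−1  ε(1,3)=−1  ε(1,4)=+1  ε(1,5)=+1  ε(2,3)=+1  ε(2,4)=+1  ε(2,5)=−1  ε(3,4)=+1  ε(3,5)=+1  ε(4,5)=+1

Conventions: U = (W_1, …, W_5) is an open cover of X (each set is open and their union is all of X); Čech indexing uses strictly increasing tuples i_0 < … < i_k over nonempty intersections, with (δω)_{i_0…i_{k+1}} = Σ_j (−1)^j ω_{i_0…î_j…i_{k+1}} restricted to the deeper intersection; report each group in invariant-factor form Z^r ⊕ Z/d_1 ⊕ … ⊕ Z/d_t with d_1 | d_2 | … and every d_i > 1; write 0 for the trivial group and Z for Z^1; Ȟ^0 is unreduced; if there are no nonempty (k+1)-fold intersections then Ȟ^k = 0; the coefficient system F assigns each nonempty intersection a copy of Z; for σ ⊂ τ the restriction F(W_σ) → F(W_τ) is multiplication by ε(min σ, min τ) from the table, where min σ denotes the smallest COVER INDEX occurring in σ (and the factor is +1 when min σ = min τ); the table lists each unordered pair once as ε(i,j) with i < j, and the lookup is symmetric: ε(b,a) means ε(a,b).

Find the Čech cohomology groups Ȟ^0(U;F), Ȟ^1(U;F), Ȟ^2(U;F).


cover nerve:
  W12={a} W13={i} W14={e} W15={c} W23={f} W45={b,d}
C dims 5,6; δ0: rk 4, SNF 1^4
Ȟ^0: (5−4)−0=1 ⇒ Z
Ȟ^1: (6−0)−4=2 ⇒ Z^2
Ȟ^2: (0−0)−0=0 ⇒ 0

Ȟ^0 ≅ Z; Ȟ^1 ≅ Z^2; Ȟ^2 ≅ 0


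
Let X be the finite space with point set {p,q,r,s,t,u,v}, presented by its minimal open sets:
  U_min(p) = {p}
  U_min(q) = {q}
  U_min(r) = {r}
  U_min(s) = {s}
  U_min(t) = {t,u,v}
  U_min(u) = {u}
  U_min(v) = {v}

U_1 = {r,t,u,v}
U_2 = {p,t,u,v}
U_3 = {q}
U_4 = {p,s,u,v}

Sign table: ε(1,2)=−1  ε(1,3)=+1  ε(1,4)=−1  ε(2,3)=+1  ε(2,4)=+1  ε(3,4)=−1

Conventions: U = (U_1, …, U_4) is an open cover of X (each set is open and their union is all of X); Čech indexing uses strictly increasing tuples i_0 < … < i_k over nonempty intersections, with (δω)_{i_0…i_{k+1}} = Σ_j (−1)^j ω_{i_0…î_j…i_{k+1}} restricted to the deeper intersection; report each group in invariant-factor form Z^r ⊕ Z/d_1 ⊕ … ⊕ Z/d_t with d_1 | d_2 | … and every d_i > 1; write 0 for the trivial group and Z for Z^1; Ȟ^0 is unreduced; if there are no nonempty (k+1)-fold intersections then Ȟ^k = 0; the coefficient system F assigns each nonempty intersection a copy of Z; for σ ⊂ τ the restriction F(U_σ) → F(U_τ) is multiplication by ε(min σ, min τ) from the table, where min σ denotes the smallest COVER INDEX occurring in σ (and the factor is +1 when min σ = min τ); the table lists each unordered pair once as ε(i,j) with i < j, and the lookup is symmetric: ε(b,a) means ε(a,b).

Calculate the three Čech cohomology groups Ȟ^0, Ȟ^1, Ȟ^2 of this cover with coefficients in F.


Ȟ^0 ≅ Z^2,  Ȟ^1 ≅ 0,  Ȟ^2 ≅ 0

nonempty intersections:
  U12={t,u,v} U14={u,v} U24={p,u,v}
  U124={u,v}
C dims 4,3,1; δ0: rk 2, SNF 1^2; δ1: rk 1, SNF 1^1
Ȟ^0: (4−2)−0=2 ⇒ Z^2
Ȟ^1: (3−1)−2=0 ⇒ 0
Ȟ^2: (1−0)−1=0 ⇒ 0


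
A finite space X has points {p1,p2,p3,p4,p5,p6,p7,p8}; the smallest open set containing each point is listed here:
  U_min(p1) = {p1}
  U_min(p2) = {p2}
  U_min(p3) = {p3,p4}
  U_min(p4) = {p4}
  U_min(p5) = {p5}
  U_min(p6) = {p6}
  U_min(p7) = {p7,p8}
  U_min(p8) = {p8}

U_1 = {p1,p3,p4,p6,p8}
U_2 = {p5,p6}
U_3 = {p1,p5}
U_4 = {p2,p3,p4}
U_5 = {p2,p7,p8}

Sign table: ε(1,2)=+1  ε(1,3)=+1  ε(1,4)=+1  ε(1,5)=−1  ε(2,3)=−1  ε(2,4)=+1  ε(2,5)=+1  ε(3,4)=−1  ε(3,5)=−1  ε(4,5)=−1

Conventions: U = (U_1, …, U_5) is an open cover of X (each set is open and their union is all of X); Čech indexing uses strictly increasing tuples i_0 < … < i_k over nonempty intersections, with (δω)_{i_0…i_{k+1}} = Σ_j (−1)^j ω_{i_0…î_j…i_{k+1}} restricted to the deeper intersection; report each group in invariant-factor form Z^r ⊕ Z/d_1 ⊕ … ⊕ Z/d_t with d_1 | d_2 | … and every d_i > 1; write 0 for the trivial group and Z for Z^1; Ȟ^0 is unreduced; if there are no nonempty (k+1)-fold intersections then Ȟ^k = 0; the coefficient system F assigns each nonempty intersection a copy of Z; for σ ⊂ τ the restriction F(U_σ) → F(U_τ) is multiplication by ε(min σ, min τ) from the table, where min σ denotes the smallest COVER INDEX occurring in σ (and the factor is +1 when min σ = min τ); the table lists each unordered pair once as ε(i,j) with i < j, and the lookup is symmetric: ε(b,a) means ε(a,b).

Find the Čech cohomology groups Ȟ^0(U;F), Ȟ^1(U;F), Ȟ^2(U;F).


cover nerve:
  U12={p6} U13={p1} U14={p3,p4} U15={p8} U23={p5} U45={p2}
C dims 5,6; δ0: rk 5, SNF 1^4·2
Ȟ^0: (5−5)−0=0 ⇒ 0
Ȟ^1: (6−0)−5=1 plus torsion [2] ⇒ Z ⊕ Z/2
Ȟ^2: (0−0)−0=0 ⇒ 0

Ȟ^0 = 0, Ȟ^1 = Z ⊕ Z/2 and Ȟ^2 = 0


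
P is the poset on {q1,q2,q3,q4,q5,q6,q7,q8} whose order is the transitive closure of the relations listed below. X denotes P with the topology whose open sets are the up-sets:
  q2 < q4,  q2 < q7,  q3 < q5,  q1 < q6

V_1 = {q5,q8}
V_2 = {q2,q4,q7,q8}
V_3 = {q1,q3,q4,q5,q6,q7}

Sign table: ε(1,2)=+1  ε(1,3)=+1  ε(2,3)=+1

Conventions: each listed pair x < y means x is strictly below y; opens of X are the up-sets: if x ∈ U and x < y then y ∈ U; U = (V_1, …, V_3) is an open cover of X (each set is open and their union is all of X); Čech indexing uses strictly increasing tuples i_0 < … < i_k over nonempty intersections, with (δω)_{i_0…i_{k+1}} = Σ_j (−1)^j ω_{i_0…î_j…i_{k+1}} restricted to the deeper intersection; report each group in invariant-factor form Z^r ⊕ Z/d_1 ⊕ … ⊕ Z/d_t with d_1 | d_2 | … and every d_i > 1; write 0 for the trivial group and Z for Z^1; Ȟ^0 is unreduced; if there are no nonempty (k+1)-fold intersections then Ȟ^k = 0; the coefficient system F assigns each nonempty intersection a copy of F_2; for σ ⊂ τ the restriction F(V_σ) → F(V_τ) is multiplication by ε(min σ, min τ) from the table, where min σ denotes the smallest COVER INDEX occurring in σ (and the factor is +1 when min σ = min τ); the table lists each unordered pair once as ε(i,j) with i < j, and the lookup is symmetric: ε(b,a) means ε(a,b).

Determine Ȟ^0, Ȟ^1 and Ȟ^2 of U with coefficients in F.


Ȟ^0(U;F) ≅ Z/2,  Ȟ^1(U;F) ≅ Z/2,  Ȟ^2(U;F) ≅ 0

nerve of the cover:
  V12={q8} V13={q5} V23={q4,q7}
C dims 3,3; δ0: rk_F2 2
Ȟ^0 = (3 − 2) − 0 = 1, so Ȟ^0 ≅ Z/2
Ȟ^1 = (3 − 0) − 2 = 1, so Ȟ^1 ≅ Z/2
Ȟ^2 = (0 − 0) − 0 = 0, so Ȟ^2 ≅ 0


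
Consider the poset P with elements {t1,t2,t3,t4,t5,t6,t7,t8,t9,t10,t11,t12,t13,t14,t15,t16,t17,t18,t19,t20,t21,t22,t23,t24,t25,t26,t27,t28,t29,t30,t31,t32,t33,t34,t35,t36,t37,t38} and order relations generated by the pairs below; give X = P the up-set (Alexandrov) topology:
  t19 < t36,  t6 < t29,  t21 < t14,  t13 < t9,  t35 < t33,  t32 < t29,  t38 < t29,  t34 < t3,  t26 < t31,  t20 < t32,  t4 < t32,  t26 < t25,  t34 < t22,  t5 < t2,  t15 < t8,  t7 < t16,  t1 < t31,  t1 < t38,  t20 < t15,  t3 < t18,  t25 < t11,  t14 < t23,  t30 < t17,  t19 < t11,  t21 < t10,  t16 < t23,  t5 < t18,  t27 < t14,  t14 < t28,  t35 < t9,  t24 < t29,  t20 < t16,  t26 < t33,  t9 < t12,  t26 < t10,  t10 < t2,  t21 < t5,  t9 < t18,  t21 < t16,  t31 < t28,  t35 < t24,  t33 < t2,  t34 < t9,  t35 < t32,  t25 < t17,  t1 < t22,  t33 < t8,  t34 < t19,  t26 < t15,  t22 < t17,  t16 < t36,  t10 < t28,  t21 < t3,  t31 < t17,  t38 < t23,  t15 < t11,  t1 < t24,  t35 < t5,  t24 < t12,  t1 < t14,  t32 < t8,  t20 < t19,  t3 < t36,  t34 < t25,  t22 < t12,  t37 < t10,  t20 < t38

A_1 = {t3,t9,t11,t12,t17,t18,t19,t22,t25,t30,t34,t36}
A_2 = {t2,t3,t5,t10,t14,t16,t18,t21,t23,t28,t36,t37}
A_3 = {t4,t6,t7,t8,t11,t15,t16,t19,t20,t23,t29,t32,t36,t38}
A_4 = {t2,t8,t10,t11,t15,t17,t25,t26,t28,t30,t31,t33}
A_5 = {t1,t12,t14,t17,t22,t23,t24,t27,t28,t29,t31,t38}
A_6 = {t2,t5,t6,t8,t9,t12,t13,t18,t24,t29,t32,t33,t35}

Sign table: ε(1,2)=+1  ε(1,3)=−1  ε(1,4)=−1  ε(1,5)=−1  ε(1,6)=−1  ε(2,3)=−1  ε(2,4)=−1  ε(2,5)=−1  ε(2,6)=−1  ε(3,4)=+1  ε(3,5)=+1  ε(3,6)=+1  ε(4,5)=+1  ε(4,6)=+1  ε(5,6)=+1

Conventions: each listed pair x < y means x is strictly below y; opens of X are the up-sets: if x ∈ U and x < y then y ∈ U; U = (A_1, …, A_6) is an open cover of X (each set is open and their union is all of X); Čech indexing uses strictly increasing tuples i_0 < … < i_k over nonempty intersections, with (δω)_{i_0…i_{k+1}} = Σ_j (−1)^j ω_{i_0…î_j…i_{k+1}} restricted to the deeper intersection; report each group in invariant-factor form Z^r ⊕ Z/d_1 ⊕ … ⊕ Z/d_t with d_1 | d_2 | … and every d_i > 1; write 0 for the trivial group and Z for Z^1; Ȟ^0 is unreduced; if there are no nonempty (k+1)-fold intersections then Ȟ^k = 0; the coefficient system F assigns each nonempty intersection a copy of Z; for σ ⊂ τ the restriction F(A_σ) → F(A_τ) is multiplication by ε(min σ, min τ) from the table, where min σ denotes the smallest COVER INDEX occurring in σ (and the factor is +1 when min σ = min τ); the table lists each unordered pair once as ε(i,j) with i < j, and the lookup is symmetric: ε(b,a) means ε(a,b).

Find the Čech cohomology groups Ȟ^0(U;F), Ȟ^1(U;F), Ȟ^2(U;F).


nonempty intersections:
  A12={t3,t18,t36} A13={t11,t19,t36} A14={t11,t17,t25,t30} A15={t12,t17,t22} A16={t9,t12,t18} A23={t16,t23,t36} A24={t2,t10,t28} A25={t14,t23,t28} A26={t2,t5,t18} A34={t8,t11,t15} A35={t23,t29,t38} A36={t6,t8,t29,t32} A45={t17,t28,t31} A46={t2,t8,t33} A56={t12,t24,t29}
  A123={t36} A126={t18} A134={t11} A145={t17} A156={t12} A235={t23} A245={t28} A246={t2} A346={t8} A356={t29}
C dims 6,15,10; δ0: rk 5, SNF 1^5; δ1: rk 10, SNF 1^9·2
Ȟ^0: (6−5)−0=1 ⇒ Z
Ȟ^1: (15−10)−5=0 ⇒ 0
Ȟ^2: (10−0)−10=0 plus torsion [2] ⇒ Z/2

Ȟ^0 ≅ Z, Ȟ^1 ≅ 0 and Ȟ^2 ≅ Z/2


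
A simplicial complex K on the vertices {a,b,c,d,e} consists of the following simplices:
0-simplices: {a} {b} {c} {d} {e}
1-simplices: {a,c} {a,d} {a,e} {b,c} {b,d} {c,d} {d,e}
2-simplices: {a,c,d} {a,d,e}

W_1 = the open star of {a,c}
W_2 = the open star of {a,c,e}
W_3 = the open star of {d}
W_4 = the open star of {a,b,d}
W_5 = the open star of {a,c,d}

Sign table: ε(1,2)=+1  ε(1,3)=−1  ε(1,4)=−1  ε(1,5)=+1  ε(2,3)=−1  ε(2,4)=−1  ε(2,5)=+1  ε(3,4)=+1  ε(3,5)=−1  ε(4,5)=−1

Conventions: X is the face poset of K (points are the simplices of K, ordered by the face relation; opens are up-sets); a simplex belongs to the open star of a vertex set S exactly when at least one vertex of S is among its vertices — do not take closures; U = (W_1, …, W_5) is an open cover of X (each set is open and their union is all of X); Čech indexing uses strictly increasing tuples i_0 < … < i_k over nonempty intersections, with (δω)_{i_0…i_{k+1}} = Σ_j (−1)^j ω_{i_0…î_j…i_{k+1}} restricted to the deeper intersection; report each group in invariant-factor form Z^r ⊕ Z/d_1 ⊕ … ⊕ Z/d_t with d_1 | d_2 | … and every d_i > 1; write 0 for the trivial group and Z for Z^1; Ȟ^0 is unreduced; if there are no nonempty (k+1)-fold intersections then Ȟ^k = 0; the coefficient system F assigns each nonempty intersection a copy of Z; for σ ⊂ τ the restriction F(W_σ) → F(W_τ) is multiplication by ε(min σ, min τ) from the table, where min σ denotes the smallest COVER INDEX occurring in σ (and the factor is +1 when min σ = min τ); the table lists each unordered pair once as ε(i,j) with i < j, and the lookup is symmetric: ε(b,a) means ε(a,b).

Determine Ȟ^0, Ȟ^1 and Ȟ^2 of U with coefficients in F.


nerve of the cover:
  W1={{a},{c},{a,c},{a,d},{a,e},{b,c},{c,d},{a,c,d},{a,d,e}} W2={{a},{c},{e},{a,c},{a,d},{a,e},{b,c},{c,d},{d,e},{a,c,d},{a,d,e}} W3={{d},{a,d},{b,d},{c,d},{d,e},{a,c,d},{a,d,e}} W4={{a},{b},{d},{a,c},{a,d},{a,e},{b,c},{b,d},{c,d},{d,e},{a,c,d},{a,d,e}} W5={{a},{c},{d},{a,c},{a,d},{a,e},{b,c},{b,d},{c,d},{d,e},{a,c,d},{a,d,e}}
  W12={{a},{c},{a,c},{a,d},{a,e},{b,c},{c,d},{a,c,d},{a,d,e}} W13={{a,d},{c,d},{a,c,d},{a,d,e}} W14={{a},{a,c},{a,d},{a,e},{b,c},{c,d},{a,c,d},{a,d,e}} W15={{a},{c},{a,c},{a,d},{a,e},{b,c},{c,d},{a,c,d},{a,d,e}} W23={{a,d},{c,d},{d,e},{a,c,d},{a,d,e}} W24={{a},{a,c},{a,d},{a,e},{b,c},{c,d},{d,e},{a,c,d},{a,d,e}} W25={{a},{c},{a,c},{a,d},{a,e},{b,c},{c,d},{d,e},{a,c,d},{a,d,e}} W34={{d},{a,d},{b,d},{c,d},{d,e},{a,c,d},{a,d,e}} W35={{d},{a,d},{b,d},{c,d},{d,e},{a,c,d},{a,d,e}} W45={{a},{d},{a,c},{a,d},{a,e},{b,c},{b,d},{c,d},{d,e},{a,c,d},{a,d,e}}
  W123={{a,d},{c,d},{a,c,d},{a,d,e}} W124={{a},{a,c},{a,d},{a,e},{b,c},{c,d},{a,c,d},{a,d,e}} W125={{a},{c},{a,c},{a,d},{a,e},{b,c},{c,d},{a,c,d},{a,d,e}} W134={{a,d},{c,d},{a,c,d},{a,d,e}} W135={{a,d},{c,d},{a,c,d},{a,d,e}} W145={{a},{a,c},{a,d},{a,e},{b,c},{c,d},{a,c,d},{a,d,e}} W234={{a,d},{c,d},{d,e},{a,c,d},{a,d,e}} W235={{a,d},{c,d},{d,e},{a,c,d},{a,d,e}} W245={{a},{a,c},{a,d},{a,e},{b,c},{c,d},{d,e},{a,c,d},{a,d,e}} W345={{d},{a,d},{b,d},{c,d},{d,e},{a,c,d},{a,d,e}}
  W1234={{a,d},{c,d},{a,c,d},{a,d,e}} W1235={{a,d},{c,d},{a,c,d},{a,d,e}} W1245={{a},{a,c},{a,d},{a,e},{b,c},{c,d},{a,c,d},{a,d,e}} W1345={{a,d},{c,d},{a,c,d},{a,d,e}} W2345={{a,d},{c,d},{d,e},{a,c,d},{a,d,e}}
  W12345={{a,d},{c,d},{a,c,d},{a,d,e}}
C dims 5,10,10,5; δ0: rk 4, SNF 1^4; δ1: rk 6, SNF 1^6; δ2: rk 4, SNF 1^4
Ȟ^0 = (5 − 4) − 0 = 1, so Ȟ^0 ≅ Z
Ȟ^1 = (10 − 6) − 4 = 0, so Ȟ^1 ≅ 0
Ȟ^2 = (10 − 4) − 6 = 0, so Ȟ^2 ≅ 0

Ȟ^0 ≅ Z, Ȟ^1 ≅ 0, Ȟ^2 ≅ 0


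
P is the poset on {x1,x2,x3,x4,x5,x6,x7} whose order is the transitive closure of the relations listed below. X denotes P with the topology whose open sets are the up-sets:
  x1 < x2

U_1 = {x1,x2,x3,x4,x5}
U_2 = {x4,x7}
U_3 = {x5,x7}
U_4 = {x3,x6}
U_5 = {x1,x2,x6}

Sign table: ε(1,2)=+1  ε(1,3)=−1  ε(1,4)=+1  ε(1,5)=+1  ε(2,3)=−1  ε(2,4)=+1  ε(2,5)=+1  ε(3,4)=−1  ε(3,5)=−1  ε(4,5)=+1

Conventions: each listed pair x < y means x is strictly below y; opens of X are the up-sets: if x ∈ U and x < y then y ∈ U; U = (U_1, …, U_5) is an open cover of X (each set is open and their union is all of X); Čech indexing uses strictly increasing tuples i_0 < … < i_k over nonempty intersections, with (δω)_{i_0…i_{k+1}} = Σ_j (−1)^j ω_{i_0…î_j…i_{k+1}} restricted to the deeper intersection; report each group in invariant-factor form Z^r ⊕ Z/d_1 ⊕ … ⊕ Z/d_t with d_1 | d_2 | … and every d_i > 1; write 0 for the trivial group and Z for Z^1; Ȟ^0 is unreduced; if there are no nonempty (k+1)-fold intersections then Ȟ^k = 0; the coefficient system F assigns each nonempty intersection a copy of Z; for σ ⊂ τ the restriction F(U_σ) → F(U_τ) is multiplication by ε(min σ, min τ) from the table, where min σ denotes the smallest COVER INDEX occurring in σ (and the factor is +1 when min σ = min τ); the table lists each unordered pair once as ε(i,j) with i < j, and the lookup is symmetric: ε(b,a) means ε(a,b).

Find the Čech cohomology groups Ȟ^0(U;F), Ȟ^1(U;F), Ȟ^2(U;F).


nonempty overlaps:
  U12={x4} U13={x5} U14={x3} U15={x1,x2} U23={x7} U45={x6}
C dims 5,6; δ0: rk 4, SNF 1^4
degree 0: 5−4−0 = 1 → Ȟ^0 ≅ Z
degree 1: 6−0−4 = 2 → Ȟ^1 ≅ Z^2
degree 2: 0−0−0 = 0 → Ȟ^2 ≅ 0

Ȟ^0 = Z,  Ȟ^1 = Z^2,  Ȟ^2 = 0


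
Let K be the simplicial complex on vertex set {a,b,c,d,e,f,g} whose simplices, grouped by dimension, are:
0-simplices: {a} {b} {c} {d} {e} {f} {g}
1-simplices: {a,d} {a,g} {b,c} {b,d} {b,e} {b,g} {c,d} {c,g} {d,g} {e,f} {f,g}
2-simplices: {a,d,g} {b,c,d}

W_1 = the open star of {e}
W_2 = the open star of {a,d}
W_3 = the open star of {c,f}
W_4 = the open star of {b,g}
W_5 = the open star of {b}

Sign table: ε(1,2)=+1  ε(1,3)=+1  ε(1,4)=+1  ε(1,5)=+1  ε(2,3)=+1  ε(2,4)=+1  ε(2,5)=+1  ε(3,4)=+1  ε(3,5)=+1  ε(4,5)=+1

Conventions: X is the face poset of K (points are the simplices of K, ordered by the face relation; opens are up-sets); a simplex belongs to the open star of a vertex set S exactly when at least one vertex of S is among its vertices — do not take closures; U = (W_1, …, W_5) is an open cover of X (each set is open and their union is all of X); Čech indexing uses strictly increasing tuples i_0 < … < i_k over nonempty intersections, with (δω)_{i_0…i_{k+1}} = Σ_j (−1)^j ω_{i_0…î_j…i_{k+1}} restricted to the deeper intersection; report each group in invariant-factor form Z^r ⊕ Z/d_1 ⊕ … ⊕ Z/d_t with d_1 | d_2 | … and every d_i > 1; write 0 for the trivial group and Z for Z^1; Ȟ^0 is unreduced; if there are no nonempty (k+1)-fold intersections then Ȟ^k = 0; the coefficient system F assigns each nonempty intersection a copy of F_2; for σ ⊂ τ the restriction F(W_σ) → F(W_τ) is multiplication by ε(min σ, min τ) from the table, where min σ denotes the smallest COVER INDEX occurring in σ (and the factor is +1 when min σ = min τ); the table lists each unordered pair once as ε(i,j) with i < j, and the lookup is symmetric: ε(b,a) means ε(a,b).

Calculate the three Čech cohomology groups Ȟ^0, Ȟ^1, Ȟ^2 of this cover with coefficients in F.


Ȟ^0 ≅ Z/2, Ȟ^1 ≅ Z/2, Ȟ^2 ≅ 0

nonempty intersections:
  W1={{e},{b,e},{e,f}} W2={{a},{d},{a,d},{a,g},{b,d},{c,d},{d,g},{a,d,g},{b,c,d}} W3={{c},{f},{b,c},{c,d},{c,g},{e,f},{f,g},{b,c,d}} W4={{b},{g},{a,g},{b,c},{b,d},{b,e},{b,g},{c,g},{d,g},{f,g},{a,d,g},{b,c,d}} W5={{b},{b,c},{b,d},{b,e},{b,g},{b,c,d}}
  W13={{e,f}} W14={{b,e}} W15={{b,e}} W23={{c,d},{b,c,d}} W24={{a,g},{b,d},{d,g},{a,d,g},{b,c,d}} W25={{b,d},{b,c,d}} W34={{b,c},{c,g},{f,g},{b,c,d}} W35={{b,c},{b,c,d}} W45={{b},{b,c},{b,d},{b,e},{b,g},{b,c,d}}
  W145={{b,e}} W234={{b,c,d}} W235={{b,c,d}} W245={{b,d},{b,c,d}} W345={{b,c},{b,c,d}}
  W2345={{b,c,d}}
C dims 5,9,5,1; δ0: rk_F2 4; δ1: rk_F2 4; δ2: rk_F2 1
Ȟ^0: (5−4)−0=1 ⇒ Z/2
Ȟ^1: (9−4)−4=1 ⇒ Z/2
Ȟ^2: (5−1)−4=0 ⇒ 0


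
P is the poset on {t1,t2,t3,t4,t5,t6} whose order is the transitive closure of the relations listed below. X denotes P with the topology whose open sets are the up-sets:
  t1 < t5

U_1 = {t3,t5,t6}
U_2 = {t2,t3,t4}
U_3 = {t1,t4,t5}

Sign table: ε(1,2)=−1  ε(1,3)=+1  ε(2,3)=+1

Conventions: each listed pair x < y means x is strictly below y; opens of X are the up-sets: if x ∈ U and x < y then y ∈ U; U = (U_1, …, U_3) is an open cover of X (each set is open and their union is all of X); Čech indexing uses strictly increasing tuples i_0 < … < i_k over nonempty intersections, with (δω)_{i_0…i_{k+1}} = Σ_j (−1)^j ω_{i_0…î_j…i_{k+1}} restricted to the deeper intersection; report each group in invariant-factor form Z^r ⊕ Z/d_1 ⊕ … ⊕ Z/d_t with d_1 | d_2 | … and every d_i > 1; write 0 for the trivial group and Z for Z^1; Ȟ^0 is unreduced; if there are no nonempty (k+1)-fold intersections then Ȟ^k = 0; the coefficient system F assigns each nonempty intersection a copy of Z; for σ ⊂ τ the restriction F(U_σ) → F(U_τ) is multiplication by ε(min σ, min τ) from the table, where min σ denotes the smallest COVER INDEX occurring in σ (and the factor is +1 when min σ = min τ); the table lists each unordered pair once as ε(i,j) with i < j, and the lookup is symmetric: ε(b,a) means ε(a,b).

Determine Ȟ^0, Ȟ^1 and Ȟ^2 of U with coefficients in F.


Ȟ^0 ≅ 0; Ȟ^1 ≅ Z/2; Ȟ^2 ≅ 0

intersection data:
  U12={t3} U13={t5} U23={t4}
C dims 3,3; δ0: rk 3, SNF 1^2·2
Ȟ^0 = (3 − 3) − 0 = 0, so Ȟ^0 ≅ 0
Ȟ^1 = (3 − 0) − 3 = 0 plus torsion [2], so Ȟ^1 ≅ Z/2
Ȟ^2 = (0 − 0) − 0 = 0, so Ȟ^2 ≅ 0


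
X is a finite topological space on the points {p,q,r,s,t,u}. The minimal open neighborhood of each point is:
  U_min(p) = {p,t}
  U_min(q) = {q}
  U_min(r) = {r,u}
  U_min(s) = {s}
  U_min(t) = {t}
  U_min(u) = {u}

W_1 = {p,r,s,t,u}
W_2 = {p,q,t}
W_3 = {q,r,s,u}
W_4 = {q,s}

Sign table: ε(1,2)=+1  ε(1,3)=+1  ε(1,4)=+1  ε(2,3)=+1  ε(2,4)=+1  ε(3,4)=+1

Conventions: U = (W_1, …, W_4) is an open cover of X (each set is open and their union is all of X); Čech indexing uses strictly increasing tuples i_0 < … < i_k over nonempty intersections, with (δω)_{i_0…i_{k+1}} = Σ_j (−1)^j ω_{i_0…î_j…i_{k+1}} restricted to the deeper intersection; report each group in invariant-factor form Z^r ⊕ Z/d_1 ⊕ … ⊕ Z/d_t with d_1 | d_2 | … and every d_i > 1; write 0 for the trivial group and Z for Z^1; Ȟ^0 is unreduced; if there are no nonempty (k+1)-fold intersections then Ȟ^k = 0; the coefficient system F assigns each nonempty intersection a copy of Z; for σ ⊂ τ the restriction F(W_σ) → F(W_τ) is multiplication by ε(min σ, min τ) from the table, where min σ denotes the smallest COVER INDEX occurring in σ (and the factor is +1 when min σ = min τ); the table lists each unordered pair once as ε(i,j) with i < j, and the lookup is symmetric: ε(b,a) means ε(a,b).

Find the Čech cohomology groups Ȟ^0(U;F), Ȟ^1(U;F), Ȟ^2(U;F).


Ȟ^0(U;F) ≅ Z, Ȟ^1(U;F) ≅ Z and Ȟ^2(U;F) ≅ 0

intersection data:
  W12={p,t} W13={r,s,u} W14={s} W23={q} W24={q} W34={q,s}
  W134={s} W234={q}
C dims 4,6,2; δ0: rk 3, SNF 1^3; δ1: rk 2, SNF 1^2
Ȟ^0 = (4 − 3) − 0 = 1, so Ȟ^0 ≅ Z
Ȟ^1 = (6 − 2) − 3 = 1, so Ȟ^1 ≅ Z
Ȟ^2 = (2 − 0) − 2 = 0, so Ȟ^2 ≅ 0


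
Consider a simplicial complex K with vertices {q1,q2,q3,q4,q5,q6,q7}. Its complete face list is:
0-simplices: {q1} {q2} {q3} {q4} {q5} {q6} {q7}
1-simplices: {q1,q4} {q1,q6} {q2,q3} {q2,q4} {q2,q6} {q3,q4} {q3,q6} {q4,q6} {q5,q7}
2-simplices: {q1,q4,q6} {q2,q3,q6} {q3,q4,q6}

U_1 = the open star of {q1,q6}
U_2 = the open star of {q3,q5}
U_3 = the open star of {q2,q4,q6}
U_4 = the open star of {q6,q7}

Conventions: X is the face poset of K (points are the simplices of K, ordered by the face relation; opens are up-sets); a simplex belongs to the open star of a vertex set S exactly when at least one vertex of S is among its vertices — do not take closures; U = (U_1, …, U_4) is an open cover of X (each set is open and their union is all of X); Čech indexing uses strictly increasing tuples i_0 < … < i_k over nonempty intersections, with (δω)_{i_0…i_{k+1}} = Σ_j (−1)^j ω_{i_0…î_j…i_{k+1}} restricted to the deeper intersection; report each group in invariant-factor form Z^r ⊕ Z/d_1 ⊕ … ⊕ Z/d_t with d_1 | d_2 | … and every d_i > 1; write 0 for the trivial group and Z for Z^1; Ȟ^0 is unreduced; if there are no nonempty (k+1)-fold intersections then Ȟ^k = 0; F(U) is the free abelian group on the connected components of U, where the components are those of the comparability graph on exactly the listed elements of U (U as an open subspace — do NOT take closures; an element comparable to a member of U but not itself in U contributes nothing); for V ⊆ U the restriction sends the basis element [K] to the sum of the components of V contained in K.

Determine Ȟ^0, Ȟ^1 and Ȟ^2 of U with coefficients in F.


Ȟ^0 ≅ Z^2; Ȟ^1 ≅ 0; Ȟ^2 ≅ 0

nerve of the cover:
  U1={{q1},{q6},{q1,q4},{q1,q6},{q2,q6},{q3,q6},{q4,q6},{q1,q4,q6},{q2,q3,q6},{q3,q4,q6}} U2={{q3},{q5},{q2,q3},{q3,q4},{q3,q6},{q5,q7},{q2,q3,q6},{q3,q4,q6}} U3={{q2},{q4},{q6},{q1,q4},{q1,q6},{q2,q3},{q2,q4},{q2,q6},{q3,q4},{q3,q6},{q4,q6},{q1,q4,q6},{q2,q3,q6},{q3,q4,q6}} U4={{q6},{q7},{q1,q6},{q2,q6},{q3,q6},{q4,q6},{q5,q7},{q1,q4,q6},{q2,q3,q6},{q3,q4,q6}}
  U12={{q3,q6},{q2,q3,q6},{q3,q4,q6}} U13={{q6},{q1,q4},{q1,q6},{q2,q6},{q3,q6},{q4,q6},{q1,q4,q6},{q2,q3,q6},{q3,q4,q6}} U14={{q6},{q1,q6},{q2,q6},{q3,q6},{q4,q6},{q1,q4,q6},{q2,q3,q6},{q3,q4,q6}} U23={{q2,q3},{q3,q4},{q3,q6},{q2,q3,q6},{q3,q4,q6}} U24={{q3,q6},{q5,q7},{q2,q3,q6},{q3,q4,q6}} U34={{q6},{q1,q6},{q2,q6},{q3,q6},{q4,q6},{q1,q4,q6},{q2,q3,q6},{q3,q4,q6}}
  U123={{q3,q6},{q2,q3,q6},{q3,q4,q6}} U124={{q3,q6},{q2,q3,q6},{q3,q4,q6}} U134={{q6},{q1,q6},{q2,q6},{q3,q6},{q4,q6},{q1,q4,q6},{q2,q3,q6},{q3,q4,q6}} U234={{q3,q6},{q2,q3,q6},{q3,q4,q6}}
  U1234={{q3,q6},{q2,q3,q6},{q3,q4,q6}}
components per intersection:
  U1: {{q1},{q6},{q1,q4},{q1,q6},{q2,q6},{q3,q6},{q4,q6},{q1,q4,q6},{q2,q3,q6},{q3,q4,q6}}
  U2: {{q3},{q2,q3},{q3,q4},{q3,q6},{q2,q3,q6},{q3,q4,q6}} {{q5},{q5,q7}}
  U3: {{q2},{q4},{q6},{q1,q4},{q1,q6},{q2,q3},{q2,q4},{q2,q6},{q3,q4},{q3,q6},{q4,q6},{q1,q4,q6},{q2,q3,q6},{q3,q4,q6}}
  U4: {{q6},{q1,q6},{q2,q6},{q3,q6},{q4,q6},{q1,q4,q6},{q2,q3,q6},{q3,q4,q6}} {{q7},{q5,q7}}
  U12: {{q3,q6},{q2,q3,q6},{q3,q4,q6}}
  U13: {{q6},{q1,q4},{q1,q6},{q2,q6},{q3,q6},{q4,q6},{q1,q4,q6},{q2,q3,q6},{q3,q4,q6}}
  U14: {{q6},{q1,q6},{q2,q6},{q3,q6},{q4,q6},{q1,q4,q6},{q2,q3,q6},{q3,q4,q6}}
  U23: {{q2,q3},{q3,q4},{q3,q6},{q2,q3,q6},{q3,q4,q6}}
  U24: {{q3,q6},{q2,q3,q6},{q3,q4,q6}} {{q5,q7}}
  U34: {{q6},{q1,q6},{q2,q6},{q3,q6},{q4,q6},{q1,q4,q6},{q2,q3,q6},{q3,q4,q6}}
  U123: {{q3,q6},{q2,q3,q6},{q3,q4,q6}}
  U124: {{q3,q6},{q2,q3,q6},{q3,q4,q6}}
  U134: {{q6},{q1,q6},{q2,q6},{q3,q6},{q4,q6},{q1,q4,q6},{q2,q3,q6},{q3,q4,q6}}
  U234: {{q3,q6},{q2,q3,q6},{q3,q4,q6}}
  U1234: {{q3,q6},{q2,q3,q6},{q3,q4,q6}}
C dims 6,7,4,1; δ0: rk 4, SNF 1^4; δ1: rk 3, SNF 1^3; δ2: rk 1, SNF 1^1
Ȟ^0 = (6 − 4) − 0 = 2, so Ȟ^0 ≅ Z^2
Ȟ^1 = (7 − 3) − 4 = 0, so Ȟ^1 ≅ 0
Ȟ^2 = (4 − 1) − 3 = 0, so Ȟ^2 ≅ 0


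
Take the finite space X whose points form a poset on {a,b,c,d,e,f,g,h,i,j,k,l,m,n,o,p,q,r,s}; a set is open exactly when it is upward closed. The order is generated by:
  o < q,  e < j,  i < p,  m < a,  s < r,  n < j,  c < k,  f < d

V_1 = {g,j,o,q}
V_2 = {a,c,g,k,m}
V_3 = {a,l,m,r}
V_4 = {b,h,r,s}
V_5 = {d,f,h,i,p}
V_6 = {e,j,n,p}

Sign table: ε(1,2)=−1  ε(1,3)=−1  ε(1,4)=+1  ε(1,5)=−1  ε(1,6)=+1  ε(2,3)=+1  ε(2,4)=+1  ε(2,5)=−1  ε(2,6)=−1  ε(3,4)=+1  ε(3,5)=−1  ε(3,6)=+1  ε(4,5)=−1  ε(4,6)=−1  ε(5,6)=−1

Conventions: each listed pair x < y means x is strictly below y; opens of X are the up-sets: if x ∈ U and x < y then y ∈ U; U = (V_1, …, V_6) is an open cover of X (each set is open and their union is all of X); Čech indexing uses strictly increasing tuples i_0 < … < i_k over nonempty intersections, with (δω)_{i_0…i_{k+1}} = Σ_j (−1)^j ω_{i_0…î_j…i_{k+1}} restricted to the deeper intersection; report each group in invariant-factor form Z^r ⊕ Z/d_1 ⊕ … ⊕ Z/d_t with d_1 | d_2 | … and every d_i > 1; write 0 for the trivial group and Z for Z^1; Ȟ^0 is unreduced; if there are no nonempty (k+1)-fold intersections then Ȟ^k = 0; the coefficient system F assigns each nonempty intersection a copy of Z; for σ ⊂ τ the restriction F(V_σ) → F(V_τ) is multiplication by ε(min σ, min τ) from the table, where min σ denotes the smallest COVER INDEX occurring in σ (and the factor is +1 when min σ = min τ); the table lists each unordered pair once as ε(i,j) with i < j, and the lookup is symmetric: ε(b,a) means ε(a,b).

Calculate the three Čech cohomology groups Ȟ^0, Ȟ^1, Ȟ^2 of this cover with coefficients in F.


Ȟ^0 = 0, Ȟ^1 = Z/2 and Ȟ^2 = 0

nonempty overlaps:
  V12={g} V16={j} V23={a,m} V34={r} V45={h} V56={p}
C dims 6,6; δ0: rk 6, SNF 1^5·2
degree 0: 6−6−0 = 0 → Ȟ^0 ≅ 0
degree 1: 6−0−6 = 0 plus torsion [2] → Ȟ^1 ≅ Z/2
degree 2: 0−0−0 = 0 → Ȟ^2 ≅ 0


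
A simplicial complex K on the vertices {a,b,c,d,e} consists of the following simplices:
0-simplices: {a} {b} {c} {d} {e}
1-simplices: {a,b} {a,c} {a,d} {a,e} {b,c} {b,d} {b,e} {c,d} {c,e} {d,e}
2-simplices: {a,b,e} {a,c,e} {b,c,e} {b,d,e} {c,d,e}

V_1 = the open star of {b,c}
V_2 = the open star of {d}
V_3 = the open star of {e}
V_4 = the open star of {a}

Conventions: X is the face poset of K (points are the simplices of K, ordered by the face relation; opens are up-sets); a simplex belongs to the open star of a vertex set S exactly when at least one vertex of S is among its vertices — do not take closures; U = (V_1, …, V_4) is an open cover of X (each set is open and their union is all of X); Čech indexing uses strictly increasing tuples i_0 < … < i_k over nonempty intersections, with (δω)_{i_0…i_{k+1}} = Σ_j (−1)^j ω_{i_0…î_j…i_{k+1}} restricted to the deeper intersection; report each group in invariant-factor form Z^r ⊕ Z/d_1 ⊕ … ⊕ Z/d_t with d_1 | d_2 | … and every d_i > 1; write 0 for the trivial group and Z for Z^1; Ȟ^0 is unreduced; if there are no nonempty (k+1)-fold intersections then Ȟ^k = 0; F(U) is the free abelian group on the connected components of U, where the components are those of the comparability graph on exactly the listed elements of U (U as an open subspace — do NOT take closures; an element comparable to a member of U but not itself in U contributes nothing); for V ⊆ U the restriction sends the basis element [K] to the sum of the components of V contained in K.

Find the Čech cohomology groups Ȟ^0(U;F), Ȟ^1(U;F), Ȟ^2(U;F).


Ȟ^0(U;F) ≅ Z,  Ȟ^1(U;F) ≅ Z,  Ȟ^2(U;F) ≅ 0

nonempty intersections:
  V1={{b},{c},{a,b},{a,c},{b,c},{b,d},{b,e},{c,d},{c,e},{a,b,e},{a,c,e},{b,c,e},{b,d,e},{c,d,e}} V2={{d},{a,d},{b,d},{c,d},{d,e},{b,d,e},{c,d,e}} V3={{e},{a,e},{b,e},{c,e},{d,e},{a,b,e},{a,c,e},{b,c,e},{b,d,e},{c,d,e}} V4={{a},{a,b},{a,c},{a,d},{a,e},{a,b,e},{a,c,e}}
  V12={{b,d},{c,d},{b,d,e},{c,d,e}} V13={{b,e},{c,e},{a,b,e},{a,c,e},{b,c,e},{b,d,e},{c,d,e}} V14={{a,b},{a,c},{a,b,e},{a,c,e}} V23={{d,e},{b,d,e},{c,d,e}} V24={{a,d}} V34={{a,e},{a,b,e},{a,c,e}}
  V123={{b,d,e},{c,d,e}} V134={{a,b,e},{a,c,e}}
components per intersection:
  V1: {{b},{c},{a,b},{a,c},{b,c},{b,d},{b,e},{c,d},{c,e},{a,b,e},{a,c,e},{b,c,e},{b,d,e},{c,d,e}}
  V2: {{d},{a,d},{b,d},{c,d},{d,e},{b,d,e},{c,d,e}}
  V3: {{e},{a,e},{b,e},{c,e},{d,e},{a,b,e},{a,c,e},{b,c,e},{b,d,e},{c,d,e}}
  V4: {{a},{a,b},{a,c},{a,d},{a,e},{a,b,e},{a,c,e}}
  V12: {{b,d},{b,d,e}} {{c,d},{c,d,e}}
  V13: {{b,e},{c,e},{a,b,e},{a,c,e},{b,c,e},{b,d,e},{c,d,e}}
  V14: {{a,b},{a,b,e}} {{a,c},{a,c,e}}
  V23: {{d,e},{b,d,e},{c,d,e}}
  V24: {{a,d}}
  V34: {{a,e},{a,b,e},{a,c,e}}
  V123: {{b,d,e}} {{c,d,e}}
  V134: {{a,b,e}} {{a,c,e}}
C dims 4,8,4; δ0: rk 3, SNF 1^3; δ1: rk 4, SNF 1^4
Ȟ^0: (4−3)−0=1 ⇒ Z
Ȟ^1: (8−4)−3=1 ⇒ Z
Ȟ^2: (4−0)−4=0 ⇒ 0


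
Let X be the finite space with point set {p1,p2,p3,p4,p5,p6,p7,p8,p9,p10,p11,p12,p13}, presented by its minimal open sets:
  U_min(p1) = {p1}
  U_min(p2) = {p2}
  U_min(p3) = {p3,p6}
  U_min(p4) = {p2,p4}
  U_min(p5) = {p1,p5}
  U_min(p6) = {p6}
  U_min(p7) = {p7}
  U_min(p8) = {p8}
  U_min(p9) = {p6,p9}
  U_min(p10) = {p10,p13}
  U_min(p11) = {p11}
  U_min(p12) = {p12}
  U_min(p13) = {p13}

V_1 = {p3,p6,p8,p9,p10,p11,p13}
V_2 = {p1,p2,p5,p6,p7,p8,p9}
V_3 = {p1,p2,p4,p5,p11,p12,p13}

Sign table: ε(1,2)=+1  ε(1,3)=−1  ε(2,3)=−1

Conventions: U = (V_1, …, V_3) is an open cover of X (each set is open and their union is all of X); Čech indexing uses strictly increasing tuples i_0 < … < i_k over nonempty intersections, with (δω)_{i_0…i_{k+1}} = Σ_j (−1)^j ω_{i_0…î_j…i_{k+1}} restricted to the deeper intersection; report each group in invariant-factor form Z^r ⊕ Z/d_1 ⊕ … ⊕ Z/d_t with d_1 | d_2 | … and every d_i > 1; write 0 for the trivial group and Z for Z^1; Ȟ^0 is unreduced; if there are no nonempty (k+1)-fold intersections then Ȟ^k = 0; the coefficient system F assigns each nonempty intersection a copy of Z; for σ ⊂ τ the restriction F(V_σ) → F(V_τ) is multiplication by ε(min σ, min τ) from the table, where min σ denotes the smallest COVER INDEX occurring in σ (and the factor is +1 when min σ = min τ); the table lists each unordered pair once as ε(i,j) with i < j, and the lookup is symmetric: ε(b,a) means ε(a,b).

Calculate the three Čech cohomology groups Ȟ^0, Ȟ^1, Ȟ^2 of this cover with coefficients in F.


Ȟ^0 ≅ Z,  Ȟ^1 ≅ Z,  Ȟ^2 ≅ 0

nerve simplices:
  V12={p6,p8,p9} V13={p11,p13} V23={p1,p2,p5}
C dims 3,3; δ0: rk 2, SNF 1^2
degree 0: 3−2−0 = 1 → Ȟ^0 ≅ Z
degree 1: 3−0−2 = 1 → Ȟ^1 ≅ Z
degree 2: 0−0−0 = 0 → Ȟ^2 ≅ 0


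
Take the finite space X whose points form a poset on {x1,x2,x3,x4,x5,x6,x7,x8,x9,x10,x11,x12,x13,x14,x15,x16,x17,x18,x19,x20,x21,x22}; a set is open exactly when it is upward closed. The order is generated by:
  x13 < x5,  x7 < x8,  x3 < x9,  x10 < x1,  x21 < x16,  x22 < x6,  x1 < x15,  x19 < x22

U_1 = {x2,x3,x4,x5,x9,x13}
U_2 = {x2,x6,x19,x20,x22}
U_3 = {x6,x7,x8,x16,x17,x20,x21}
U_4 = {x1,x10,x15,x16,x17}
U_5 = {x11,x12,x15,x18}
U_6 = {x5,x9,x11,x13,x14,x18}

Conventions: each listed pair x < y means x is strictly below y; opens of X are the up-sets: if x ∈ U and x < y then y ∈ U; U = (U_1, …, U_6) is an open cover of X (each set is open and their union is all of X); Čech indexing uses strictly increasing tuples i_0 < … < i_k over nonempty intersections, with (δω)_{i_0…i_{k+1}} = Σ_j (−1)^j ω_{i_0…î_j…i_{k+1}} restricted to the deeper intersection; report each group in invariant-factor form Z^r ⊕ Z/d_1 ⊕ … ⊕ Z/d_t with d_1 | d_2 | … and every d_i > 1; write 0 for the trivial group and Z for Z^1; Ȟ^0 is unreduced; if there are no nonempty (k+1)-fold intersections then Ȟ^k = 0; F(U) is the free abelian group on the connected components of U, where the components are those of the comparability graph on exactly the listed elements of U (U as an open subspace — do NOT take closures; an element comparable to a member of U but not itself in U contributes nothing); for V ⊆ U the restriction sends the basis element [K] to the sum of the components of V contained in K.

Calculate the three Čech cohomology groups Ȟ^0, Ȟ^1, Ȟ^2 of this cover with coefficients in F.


nerve of the cover:
  U12={x2} U16={x5,x9,x13} U23={x6,x20} U34={x16,x17} U45={x15} U56={x11,x18}
components per intersection:
  U1: {x2} {x3,x9} {x4} {x5,x13}
  U2: {x2} {x6,x19,x22} {x20}
  U3: {x6} {x7,x8} {x16,x21} {x17} {x20}
  U4: {x1,x10,x15} {x16} {x17}
  U5: {x11} {x12} {x15} {x18}
  U6: {x5,x13} {x9} {x11} {x14} {x18}
  U12: {x2}
  U16: {x5,x13} {x9}
  U23: {x6} {x20}
  U34: {x16} {x17}
  U45: {x15}
  U56: {x11} {x18}
C dims 24,10; δ0: rk 10, SNF 1^10
Ȟ^0 = (24 − 10) − 0 = 14, so Ȟ^0 ≅ Z^14
Ȟ^1 = (10 − 0) − 10 = 0, so Ȟ^1 ≅ 0
Ȟ^2 = (0 − 0) − 0 = 0, so Ȟ^2 ≅ 0

Ȟ^0(U;F) ≅ Z^14, Ȟ^1(U;F) ≅ 0, Ȟ^2(U;F) ≅ 0
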